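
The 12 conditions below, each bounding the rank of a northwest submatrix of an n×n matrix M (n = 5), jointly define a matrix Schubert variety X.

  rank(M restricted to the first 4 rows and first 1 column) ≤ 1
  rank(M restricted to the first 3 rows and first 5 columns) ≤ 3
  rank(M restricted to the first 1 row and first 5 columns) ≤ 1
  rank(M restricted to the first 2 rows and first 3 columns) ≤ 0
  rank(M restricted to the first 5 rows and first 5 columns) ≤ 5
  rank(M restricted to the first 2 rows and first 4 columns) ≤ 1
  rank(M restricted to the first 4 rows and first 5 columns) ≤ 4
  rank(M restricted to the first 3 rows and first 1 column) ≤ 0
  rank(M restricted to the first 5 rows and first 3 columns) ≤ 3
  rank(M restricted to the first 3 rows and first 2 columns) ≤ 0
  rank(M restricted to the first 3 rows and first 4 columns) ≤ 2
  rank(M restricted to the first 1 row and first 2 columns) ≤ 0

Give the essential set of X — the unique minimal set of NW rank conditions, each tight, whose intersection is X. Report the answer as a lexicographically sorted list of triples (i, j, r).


The tightest implied rank at each (i,j), from the 12 conditions:

  0, 0, 0, 1, 1
  0, 0, 0, 1, 2
  0, 0, 1, 2, 3
  1, 1, 2, 3, 4
  1, 2, 3, 4, 5

hence w(1..5) = (4, 5, 3, 1, 2).

Rothe diagram D(w) (8 cells), 2 SE-corners (essential conditions):

[(2, 3, 0), (3, 2, 0)]


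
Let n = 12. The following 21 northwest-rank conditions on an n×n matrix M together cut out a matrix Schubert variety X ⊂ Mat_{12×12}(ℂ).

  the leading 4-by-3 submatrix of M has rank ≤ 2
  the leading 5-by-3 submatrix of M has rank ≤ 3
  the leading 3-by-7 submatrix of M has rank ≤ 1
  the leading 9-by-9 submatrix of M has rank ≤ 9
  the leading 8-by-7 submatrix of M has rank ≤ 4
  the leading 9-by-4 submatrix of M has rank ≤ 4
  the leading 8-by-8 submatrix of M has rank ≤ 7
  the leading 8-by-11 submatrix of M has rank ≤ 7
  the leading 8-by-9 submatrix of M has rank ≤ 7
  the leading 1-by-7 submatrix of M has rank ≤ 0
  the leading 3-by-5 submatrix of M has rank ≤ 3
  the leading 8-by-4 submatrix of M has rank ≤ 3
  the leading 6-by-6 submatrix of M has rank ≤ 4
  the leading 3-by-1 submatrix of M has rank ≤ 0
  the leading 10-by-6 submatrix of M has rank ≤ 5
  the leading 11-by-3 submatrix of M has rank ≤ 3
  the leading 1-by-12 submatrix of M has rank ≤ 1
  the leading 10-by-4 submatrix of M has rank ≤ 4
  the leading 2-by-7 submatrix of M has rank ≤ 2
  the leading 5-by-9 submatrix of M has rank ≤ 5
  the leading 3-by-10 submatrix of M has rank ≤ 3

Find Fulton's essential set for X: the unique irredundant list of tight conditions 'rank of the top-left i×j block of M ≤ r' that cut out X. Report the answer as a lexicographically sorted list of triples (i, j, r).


Computing R[i][j] = min implied NW-rank bound (n=12, 21 conditions):

  i=1: 0, 0, 0, 0, 0, 0, 0, 1, 1, 1, 1, 1
  i=2: 0, 1, 1, 1, 1, 1, 1, 2, 2, 2, 2, 2
  i=3: 0, 1, 1, 1, 1, 1, 1, 2, 3, 3, 3, 3
  i=4: 1, 2, 2, 2, 2, 2, 2, 3, 4, 4, 4, 4
  i=5: 1, 2, 3, 3, 3, 3, 3, 4, 5, 5, 5, 5
  i=6: 1, 2, 3, 3, 4, 4, 4, 5, 6, 6, 6, 6
  i=7: 1, 2, 3, 3, 4, 4, 4, 5, 6, 7, 7, 7
  i=8: 1, 2, 3, 3, 4, 4, 4, 5, 6, 7, 7, 8
  i=9: 1, 2, 3, 4, 5, 5, 5, 6, 7, 8, 8, 9
  i=10: 1, 2, 3, 4, 5, 5, 6, 7, 8, 9, 9, 10
  i=11: 1, 2, 3, 4, 5, 6, 7, 8, 9, 10, 10, 11
  i=12: 1, 2, 3, 4, 5, 6, 7, 8, 9, 10, 11, 12

hence w(1..12) = (8, 2, 9, 1, 3, 5, 10, 12, 4, 7, 6, 11).

Rothe diagram D(w) (23 cells), 7 SE-corners (essential conditions):

[(1, 7, 0), (3, 1, 0), (3, 7, 1), (8, 4, 3), (8, 7, 4), (8, 11, 7), (10, 6, 5)]


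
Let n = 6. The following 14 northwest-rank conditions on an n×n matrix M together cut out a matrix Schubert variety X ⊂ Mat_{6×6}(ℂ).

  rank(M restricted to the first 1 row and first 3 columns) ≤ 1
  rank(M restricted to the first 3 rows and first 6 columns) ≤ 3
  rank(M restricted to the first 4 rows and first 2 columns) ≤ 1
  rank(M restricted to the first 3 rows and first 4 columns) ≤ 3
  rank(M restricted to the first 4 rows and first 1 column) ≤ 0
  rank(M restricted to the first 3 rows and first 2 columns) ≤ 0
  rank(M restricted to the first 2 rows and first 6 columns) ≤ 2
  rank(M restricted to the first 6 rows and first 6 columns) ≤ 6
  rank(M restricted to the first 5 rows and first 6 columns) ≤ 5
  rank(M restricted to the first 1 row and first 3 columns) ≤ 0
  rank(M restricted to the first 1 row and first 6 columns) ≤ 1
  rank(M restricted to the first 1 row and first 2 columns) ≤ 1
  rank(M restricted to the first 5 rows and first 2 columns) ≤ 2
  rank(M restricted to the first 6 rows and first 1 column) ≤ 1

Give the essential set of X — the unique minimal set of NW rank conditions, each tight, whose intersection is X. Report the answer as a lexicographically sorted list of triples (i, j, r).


Reconstructing r_w from the 14 given conditions:

  i=1: 0 0 0 1 1 1
  i=2: 0 0 1 2 2 2
  i=3: 0 0 1 2 3 3
  i=4: 0 1 2 3 4 4
  i=5: 1 2 3 4 5 5
  i=6: 1 2 3 4 5 6

giving w = (4, 3, 5, 2, 1, 6) via Δ²R.

|D(w)|=8, |Ess(w)|=3:

[(1, 3, 0), (3, 2, 0), (4, 1, 0)]


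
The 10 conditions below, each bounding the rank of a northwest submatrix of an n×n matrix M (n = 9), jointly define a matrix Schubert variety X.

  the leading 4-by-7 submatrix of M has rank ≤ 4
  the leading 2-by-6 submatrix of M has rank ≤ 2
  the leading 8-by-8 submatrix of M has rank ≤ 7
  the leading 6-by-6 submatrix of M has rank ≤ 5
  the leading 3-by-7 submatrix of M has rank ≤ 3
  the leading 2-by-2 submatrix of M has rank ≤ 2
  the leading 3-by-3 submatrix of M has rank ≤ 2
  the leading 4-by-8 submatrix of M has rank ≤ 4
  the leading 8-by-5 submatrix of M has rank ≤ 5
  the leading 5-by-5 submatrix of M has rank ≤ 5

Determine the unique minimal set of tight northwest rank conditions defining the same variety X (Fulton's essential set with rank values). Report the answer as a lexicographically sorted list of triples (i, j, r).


Recovering R(i,j) via the rank-extension bound from the 10 conditions:

  row 1: 1 | 1 | 1 | 1 | 1 | 1 | 1 | 1 | 1
  row 2: 1 | 2 | 2 | 2 | 2 | 2 | 2 | 2 | 2
  row 3: 1 | 2 | 2 | 3 | 3 | 3 | 3 | 3 | 3
  row 4: 1 | 2 | 3 | 4 | 4 | 4 | 4 | 4 | 4
  row 5: 1 | 2 | 3 | 4 | 5 | 5 | 5 | 5 | 5
  row 6: 1 | 2 | 3 | 4 | 5 | 5 | 6 | 6 | 6
  row 7: 1 | 2 | 3 | 4 | 5 | 6 | 7 | 7 | 7
  row 8: 1 | 2 | 3 | 4 | 5 | 6 | 7 | 7 | 8
  row 9: 1 | 2 | 3 | 4 | 5 | 6 | 7 | 8 | 9

so w = (1, 2, 4, 3, 5, 7, 6, 9, 8).

Rothe diagram D(w) (3 cells), 3 SE-corners (essential conditions):

[(3, 3, 2), (6, 6, 5), (8, 8, 7)]


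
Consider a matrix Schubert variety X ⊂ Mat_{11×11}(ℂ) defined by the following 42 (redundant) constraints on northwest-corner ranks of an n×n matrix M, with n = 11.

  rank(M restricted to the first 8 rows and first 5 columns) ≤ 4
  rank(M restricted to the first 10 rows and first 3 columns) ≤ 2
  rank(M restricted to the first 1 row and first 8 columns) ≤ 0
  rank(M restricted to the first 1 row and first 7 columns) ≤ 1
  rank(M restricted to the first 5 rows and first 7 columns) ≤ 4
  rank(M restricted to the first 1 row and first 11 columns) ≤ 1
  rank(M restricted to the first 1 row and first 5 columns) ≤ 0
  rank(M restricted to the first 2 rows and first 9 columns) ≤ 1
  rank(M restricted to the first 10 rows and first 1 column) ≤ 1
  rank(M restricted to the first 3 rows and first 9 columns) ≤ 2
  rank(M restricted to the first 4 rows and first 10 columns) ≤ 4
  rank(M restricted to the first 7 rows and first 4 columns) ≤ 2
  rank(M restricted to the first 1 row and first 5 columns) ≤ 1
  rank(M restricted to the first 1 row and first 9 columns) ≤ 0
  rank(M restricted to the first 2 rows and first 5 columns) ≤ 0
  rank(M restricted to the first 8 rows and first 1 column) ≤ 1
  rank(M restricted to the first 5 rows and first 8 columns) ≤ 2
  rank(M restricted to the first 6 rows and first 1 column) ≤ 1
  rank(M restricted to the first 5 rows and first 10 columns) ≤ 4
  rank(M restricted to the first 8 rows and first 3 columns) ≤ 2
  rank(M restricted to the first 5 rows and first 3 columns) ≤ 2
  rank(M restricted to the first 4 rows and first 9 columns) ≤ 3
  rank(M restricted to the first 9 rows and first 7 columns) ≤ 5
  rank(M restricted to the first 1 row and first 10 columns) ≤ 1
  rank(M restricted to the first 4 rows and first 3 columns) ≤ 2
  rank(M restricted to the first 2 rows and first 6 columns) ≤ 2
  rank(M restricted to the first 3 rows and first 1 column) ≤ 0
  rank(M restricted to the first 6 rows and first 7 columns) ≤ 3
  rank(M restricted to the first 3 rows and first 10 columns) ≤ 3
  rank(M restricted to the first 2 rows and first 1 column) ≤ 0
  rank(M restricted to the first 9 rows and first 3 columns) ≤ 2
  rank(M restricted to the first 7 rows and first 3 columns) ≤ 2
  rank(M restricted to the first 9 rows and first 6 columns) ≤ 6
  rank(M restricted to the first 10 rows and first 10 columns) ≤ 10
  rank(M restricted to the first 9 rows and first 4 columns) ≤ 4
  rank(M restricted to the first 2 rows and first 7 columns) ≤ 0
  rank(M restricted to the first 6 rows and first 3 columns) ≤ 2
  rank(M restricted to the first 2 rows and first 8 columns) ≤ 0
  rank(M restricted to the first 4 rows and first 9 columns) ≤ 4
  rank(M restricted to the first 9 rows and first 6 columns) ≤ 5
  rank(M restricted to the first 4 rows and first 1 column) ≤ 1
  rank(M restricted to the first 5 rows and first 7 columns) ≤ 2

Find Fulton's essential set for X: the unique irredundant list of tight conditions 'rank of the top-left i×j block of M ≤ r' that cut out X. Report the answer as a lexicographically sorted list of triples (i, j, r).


Recovering R(i,j) via the rank-extension bound from the 42 conditions:

  0, 0, 0, 0, 0, 0, 0, 0, 0, 1, 1
  0, 0, 0, 0, 0, 0, 0, 0, 1, 2, 2
  0, 1, 1, 1, 1, 1, 1, 1, 2, 3, 3
  1, 2, 2, 2, 2, 2, 2, 2, 3, 4, 4
  1, 2, 2, 2, 2, 2, 2, 2, 3, 4, 5
  1, 2, 2, 2, 3, 3, 3, 3, 4, 5, 6
  1, 2, 2, 2, 3, 4, 4, 4, 5, 6, 7
  1, 2, 2, 3, 4, 5, 5, 5, 6, 7, 8
  1, 2, 2, 3, 4, 5, 5, 6, 7, 8, 9
  1, 2, 2, 3, 4, 5, 6, 7, 8, 9, 10
  1, 2, 3, 4, 5, 6, 7, 8, 9, 10, 11

so w = (10, 9, 2, 1, 11, 5, 6, 4, 8, 7, 3).

7 SE-corners of the 32-cell Rothe diagram give Ess(w):

[(1, 9, 0), (2, 8, 0), (3, 1, 0), (5, 8, 2), (7, 4, 2), (9, 7, 5), (10, 3, 2)]


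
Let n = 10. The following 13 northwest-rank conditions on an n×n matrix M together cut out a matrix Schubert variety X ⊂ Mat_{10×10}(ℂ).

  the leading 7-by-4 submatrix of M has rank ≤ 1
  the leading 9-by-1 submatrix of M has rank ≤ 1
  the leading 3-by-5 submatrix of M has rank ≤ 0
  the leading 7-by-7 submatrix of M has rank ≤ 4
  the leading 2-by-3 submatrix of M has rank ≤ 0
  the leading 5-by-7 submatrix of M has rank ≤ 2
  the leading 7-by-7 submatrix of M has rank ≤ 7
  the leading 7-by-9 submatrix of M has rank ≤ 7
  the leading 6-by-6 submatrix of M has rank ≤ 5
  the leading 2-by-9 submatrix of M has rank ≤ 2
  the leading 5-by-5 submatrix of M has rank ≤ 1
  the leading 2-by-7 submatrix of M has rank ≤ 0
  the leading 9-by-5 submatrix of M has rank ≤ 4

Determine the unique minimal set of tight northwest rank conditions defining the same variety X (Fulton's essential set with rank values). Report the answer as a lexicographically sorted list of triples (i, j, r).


Propagating the 13 rank bounds to every northwest block:

  row 1: 0 | 0 | 0 | 0 | 0 | 0 | 0 | 1 | 1 | 1
  row 2: 0 | 0 | 0 | 0 | 0 | 0 | 0 | 1 | 2 | 2
  row 3: 0 | 0 | 0 | 0 | 0 | 1 | 1 | 2 | 3 | 3
  row 4: 1 | 1 | 1 | 1 | 1 | 2 | 2 | 3 | 4 | 4
  row 5: 1 | 1 | 1 | 1 | 1 | 2 | 2 | 3 | 4 | 5
  row 6: 1 | 1 | 1 | 1 | 2 | 3 | 3 | 4 | 5 | 6
  row 7: 1 | 1 | 1 | 1 | 2 | 3 | 4 | 5 | 6 | 7
  row 8: 1 | 2 | 2 | 2 | 3 | 4 | 5 | 6 | 7 | 8
  row 9: 1 | 2 | 3 | 3 | 4 | 5 | 6 | 7 | 8 | 9
  row 10: 1 | 2 | 3 | 4 | 5 | 6 | 7 | 8 | 9 | 10

the unique w with this rank table is (8, 9, 6, 1, 10, 5, 7, 2, 3, 4).

D(w) has 30 cells with 5 SE-corners; essential set:

[(2, 7, 0), (3, 5, 0), (5, 5, 1), (5, 7, 2), (7, 4, 1)]


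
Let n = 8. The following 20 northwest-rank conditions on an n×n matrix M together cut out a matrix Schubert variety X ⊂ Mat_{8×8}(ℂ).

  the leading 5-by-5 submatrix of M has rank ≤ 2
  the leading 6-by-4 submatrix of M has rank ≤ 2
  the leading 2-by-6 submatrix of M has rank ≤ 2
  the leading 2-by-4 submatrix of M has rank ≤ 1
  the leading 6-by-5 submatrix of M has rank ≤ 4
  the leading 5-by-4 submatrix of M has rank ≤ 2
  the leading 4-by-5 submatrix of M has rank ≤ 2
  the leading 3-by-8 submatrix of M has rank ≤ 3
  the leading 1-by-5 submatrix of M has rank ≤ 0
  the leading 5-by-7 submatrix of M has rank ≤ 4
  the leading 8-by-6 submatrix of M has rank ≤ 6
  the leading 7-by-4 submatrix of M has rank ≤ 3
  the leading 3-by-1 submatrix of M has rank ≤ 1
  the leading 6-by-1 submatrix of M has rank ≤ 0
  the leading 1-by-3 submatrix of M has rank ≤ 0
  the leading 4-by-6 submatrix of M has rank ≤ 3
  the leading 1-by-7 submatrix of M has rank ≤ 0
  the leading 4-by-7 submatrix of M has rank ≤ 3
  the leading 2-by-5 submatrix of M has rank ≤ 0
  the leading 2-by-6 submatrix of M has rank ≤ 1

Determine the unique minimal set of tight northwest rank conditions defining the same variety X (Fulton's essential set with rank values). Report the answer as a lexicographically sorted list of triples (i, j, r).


Recovering R(i,j) via the rank-extension bound from the 20 conditions:

  i=1: 0 | 0 | 0 | 0 | 0 | 0 | 0 | 1
  i=2: 0 | 0 | 0 | 0 | 0 | 1 | 1 | 2
  i=3: 0 | 1 | 1 | 1 | 1 | 2 | 2 | 3
  i=4: 0 | 1 | 2 | 2 | 2 | 3 | 3 | 4
  i=5: 0 | 1 | 2 | 2 | 2 | 3 | 4 | 5
  i=6: 0 | 1 | 2 | 2 | 3 | 4 | 5 | 6
  i=7: 1 | 2 | 3 | 3 | 4 | 5 | 6 | 7
  i=8: 1 | 2 | 3 | 4 | 5 | 6 | 7 | 8

giving w = (8, 6, 2, 3, 7, 5, 1, 4) via Δ²R.

Fulton essential set (5 of the 19 Rothe cells):

[(1, 7, 0), (2, 5, 0), (5, 5, 2), (6, 1, 0), (6, 4, 2)]


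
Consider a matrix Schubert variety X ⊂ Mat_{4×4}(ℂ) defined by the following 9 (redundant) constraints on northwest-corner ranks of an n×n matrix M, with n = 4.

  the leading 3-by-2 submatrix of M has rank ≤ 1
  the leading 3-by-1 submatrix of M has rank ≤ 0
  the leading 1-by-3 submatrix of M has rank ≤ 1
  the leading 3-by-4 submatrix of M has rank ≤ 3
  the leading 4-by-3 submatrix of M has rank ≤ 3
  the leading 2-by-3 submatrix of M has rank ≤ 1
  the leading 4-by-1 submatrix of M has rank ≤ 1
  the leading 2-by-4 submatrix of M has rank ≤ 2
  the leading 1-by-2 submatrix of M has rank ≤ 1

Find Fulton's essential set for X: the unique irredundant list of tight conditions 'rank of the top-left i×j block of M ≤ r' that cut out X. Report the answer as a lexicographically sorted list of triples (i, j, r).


Propagating the 9 rank bounds to every northwest block:

  0, 1, 1, 1
  0, 1, 1, 2
  0, 1, 2, 3
  1, 2, 3, 4

so w = (2, 4, 3, 1).

|D(w)|=4, |Ess(w)|=2:

[(2, 3, 1), (3, 1, 0)]


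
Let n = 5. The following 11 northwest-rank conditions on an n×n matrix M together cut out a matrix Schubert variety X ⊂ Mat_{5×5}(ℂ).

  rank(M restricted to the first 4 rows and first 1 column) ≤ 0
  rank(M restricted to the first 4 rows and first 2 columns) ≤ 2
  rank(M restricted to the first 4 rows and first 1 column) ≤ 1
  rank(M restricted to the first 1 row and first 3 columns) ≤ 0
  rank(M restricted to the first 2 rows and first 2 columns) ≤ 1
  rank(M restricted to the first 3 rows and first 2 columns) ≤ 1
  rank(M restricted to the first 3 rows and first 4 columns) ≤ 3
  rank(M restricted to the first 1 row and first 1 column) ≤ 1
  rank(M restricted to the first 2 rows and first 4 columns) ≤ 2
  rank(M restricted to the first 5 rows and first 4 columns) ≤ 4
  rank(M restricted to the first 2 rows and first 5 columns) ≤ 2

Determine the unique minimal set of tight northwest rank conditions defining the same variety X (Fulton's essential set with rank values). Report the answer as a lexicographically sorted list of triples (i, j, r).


Computing R[i][j] = min implied NW-rank bound (n=5, 11 conditions):

  R[1]: 0  0  0  1  1
  R[2]: 0  1  1  2  2
  R[3]: 0  1  2  3  3
  R[4]: 0  1  2  3  4
  R[5]: 1  2  3  4  5

so w = (4, 2, 3, 5, 1).

|D(w)|=6, |Ess(w)|=2:

[(1, 3, 0), (4, 1, 0)]


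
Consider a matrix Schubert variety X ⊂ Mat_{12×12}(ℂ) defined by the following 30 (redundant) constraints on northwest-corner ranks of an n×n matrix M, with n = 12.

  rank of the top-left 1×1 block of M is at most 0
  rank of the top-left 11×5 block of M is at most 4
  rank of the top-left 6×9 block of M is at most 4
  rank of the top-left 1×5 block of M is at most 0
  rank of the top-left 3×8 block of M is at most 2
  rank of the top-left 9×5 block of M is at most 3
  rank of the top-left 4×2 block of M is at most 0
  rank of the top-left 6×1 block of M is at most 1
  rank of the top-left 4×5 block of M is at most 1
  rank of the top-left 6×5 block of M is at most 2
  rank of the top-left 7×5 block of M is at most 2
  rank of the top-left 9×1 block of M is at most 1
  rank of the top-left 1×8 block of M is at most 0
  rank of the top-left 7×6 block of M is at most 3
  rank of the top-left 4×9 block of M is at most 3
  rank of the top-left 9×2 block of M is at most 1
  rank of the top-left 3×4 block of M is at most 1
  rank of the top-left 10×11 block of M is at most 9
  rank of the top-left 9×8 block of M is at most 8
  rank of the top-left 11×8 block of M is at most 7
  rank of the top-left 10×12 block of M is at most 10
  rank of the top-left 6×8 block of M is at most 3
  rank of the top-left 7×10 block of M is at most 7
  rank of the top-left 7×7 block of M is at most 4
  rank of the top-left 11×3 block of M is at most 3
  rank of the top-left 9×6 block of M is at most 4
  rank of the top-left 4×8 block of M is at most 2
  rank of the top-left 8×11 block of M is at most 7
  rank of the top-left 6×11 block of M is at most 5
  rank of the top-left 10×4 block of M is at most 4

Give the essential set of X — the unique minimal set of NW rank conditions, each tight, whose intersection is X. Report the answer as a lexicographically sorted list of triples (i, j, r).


Propagating the 30 rank bounds to every northwest block:

  row 1: 0 | 0 | 0 | 0 | 0 | 0 | 0 | 0 | 1 | 1 | 1 | 1
  row 2: 0 | 0 | 1 | 1 | 1 | 1 | 1 | 1 | 2 | 2 | 2 | 2
  row 3: 0 | 0 | 1 | 1 | 1 | 2 | 2 | 2 | 3 | 3 | 3 | 3
  row 4: 0 | 0 | 1 | 1 | 1 | 2 | 2 | 2 | 3 | 4 | 4 | 4
  row 5: 1 | 1 | 2 | 2 | 2 | 3 | 3 | 3 | 4 | 5 | 5 | 5
  row 6: 1 | 1 | 2 | 2 | 2 | 3 | 3 | 3 | 4 | 5 | 5 | 6
  row 7: 1 | 1 | 2 | 2 | 2 | 3 | 4 | 4 | 5 | 6 | 6 | 7
  row 8: 1 | 1 | 2 | 3 | 3 | 4 | 5 | 5 | 6 | 7 | 7 | 8
  row 9: 1 | 1 | 2 | 3 | 3 | 4 | 5 | 6 | 7 | 8 | 8 | 9
  row 10: 1 | 2 | 3 | 4 | 4 | 5 | 6 | 7 | 8 | 9 | 9 | 10
  row 11: 1 | 2 | 3 | 4 | 4 | 5 | 6 | 7 | 8 | 9 | 10 | 11
  row 12: 1 | 2 | 3 | 4 | 5 | 6 | 7 | 8 | 9 | 10 | 11 | 12

second differences of R give the permutation w = (9, 3, 6, 10, 1, 12, 7, 4, 8, 2, 11, 5).

Rothe diagram D(w) (33 cells), 10 SE-corners (essential conditions):

[(1, 8, 0), (4, 2, 0), (4, 5, 1), (4, 8, 2), (6, 8, 3), (6, 11, 5), (7, 5, 2), (9, 2, 1), (9, 5, 3), (11, 5, 4)]


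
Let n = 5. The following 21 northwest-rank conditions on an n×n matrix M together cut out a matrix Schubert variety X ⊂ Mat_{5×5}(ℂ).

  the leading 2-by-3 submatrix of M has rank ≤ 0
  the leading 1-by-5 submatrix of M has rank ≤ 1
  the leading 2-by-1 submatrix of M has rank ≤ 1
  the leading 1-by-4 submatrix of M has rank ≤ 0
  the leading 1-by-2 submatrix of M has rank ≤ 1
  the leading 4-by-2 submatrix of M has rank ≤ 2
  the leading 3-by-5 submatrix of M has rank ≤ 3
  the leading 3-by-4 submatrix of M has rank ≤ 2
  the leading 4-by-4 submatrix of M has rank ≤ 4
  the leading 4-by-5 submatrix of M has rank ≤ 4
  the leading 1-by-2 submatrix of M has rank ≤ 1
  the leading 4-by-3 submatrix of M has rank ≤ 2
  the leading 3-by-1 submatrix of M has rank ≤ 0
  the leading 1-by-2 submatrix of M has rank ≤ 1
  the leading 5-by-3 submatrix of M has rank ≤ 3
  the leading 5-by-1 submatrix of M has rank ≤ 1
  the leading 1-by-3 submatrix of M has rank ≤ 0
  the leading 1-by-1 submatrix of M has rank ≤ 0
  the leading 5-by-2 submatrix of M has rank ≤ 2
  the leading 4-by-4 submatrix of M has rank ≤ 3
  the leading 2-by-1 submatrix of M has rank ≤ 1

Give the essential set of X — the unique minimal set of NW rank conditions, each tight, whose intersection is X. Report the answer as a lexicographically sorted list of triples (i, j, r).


The tightest implied rank at each (i,j), from the 21 conditions:

  row 1: 0  0  0  0  1
  row 2: 0  0  0  1  2
  row 3: 0  1  1  2  3
  row 4: 1  2  2  3  4
  row 5: 1  2  3  4  5

giving w = (5, 4, 2, 1, 3) via Δ²R.

Fulton essential set (3 of the 8 Rothe cells):

[(1, 4, 0), (2, 3, 0), (3, 1, 0)]


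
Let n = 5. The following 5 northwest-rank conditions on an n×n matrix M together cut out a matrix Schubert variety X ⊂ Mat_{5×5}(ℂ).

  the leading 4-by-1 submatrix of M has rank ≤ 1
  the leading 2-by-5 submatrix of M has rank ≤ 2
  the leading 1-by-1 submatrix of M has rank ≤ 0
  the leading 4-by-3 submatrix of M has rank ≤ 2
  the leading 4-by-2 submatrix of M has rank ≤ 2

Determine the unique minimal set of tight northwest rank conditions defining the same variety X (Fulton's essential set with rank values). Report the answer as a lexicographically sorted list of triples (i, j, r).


Propagating the 5 rank bounds to every northwest block:

  0, 1, 1, 1, 1
  1, 2, 2, 2, 2
  1, 2, 2, 3, 3
  1, 2, 2, 3, 4
  1, 2, 3, 4, 5

second differences of R give the permutation w = (2, 1, 4, 5, 3).

Rothe diagram D(w) (3 cells), 2 SE-corners (essential conditions):

[(1, 1, 0), (4, 3, 2)]


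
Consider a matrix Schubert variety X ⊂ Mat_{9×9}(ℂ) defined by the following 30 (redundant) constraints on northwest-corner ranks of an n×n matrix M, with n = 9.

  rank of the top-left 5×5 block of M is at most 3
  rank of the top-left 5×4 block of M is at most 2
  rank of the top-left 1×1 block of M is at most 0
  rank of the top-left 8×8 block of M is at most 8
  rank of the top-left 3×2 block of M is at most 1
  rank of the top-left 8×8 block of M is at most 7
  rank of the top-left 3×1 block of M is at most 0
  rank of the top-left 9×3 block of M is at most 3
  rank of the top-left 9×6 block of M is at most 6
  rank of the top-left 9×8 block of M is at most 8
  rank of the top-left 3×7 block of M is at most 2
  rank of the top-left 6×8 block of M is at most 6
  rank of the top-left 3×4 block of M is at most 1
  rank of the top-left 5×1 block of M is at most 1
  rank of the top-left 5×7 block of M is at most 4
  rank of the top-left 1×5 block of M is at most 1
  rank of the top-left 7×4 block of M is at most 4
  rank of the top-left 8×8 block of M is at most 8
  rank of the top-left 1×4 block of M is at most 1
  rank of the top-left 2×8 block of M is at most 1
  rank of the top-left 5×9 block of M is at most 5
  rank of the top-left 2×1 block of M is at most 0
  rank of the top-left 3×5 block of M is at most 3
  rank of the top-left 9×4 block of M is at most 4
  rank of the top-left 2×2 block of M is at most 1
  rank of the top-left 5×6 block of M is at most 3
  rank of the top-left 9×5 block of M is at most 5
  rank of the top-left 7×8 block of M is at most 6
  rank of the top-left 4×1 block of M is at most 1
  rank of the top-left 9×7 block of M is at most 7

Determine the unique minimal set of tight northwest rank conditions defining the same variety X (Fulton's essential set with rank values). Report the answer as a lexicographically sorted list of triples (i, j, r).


Propagating the 30 rank bounds to every northwest block:

  row 1: 0, 1, 1, 1, 1, 1, 1, 1, 1
  row 2: 0, 1, 1, 1, 1, 1, 1, 1, 2
  row 3: 0, 1, 1, 1, 2, 2, 2, 2, 3
  row 4: 1, 2, 2, 2, 3, 3, 3, 3, 4
  row 5: 1, 2, 2, 2, 3, 3, 4, 4, 5
  row 6: 1, 2, 3, 3, 4, 4, 5, 5, 6
  row 7: 1, 2, 3, 4, 5, 5, 6, 6, 7
  row 8: 1, 2, 3, 4, 5, 6, 7, 7, 8
  row 9: 1, 2, 3, 4, 5, 6, 7, 8, 9

so w = (2, 9, 5, 1, 7, 3, 4, 6, 8).

Fulton essential set (5 of the 14 Rothe cells):

[(2, 8, 1), (3, 1, 0), (3, 4, 1), (5, 4, 2), (5, 6, 3)]


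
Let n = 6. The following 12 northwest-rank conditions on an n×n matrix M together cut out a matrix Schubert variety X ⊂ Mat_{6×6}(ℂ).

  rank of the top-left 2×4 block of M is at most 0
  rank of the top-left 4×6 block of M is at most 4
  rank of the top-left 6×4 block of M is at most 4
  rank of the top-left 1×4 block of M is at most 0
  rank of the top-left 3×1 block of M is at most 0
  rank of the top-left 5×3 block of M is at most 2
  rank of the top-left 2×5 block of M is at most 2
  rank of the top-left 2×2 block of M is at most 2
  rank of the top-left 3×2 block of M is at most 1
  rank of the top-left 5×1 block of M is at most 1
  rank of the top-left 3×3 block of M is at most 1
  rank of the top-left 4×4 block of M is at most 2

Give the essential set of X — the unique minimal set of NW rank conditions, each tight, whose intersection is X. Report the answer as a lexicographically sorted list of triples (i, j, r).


Recovering R(i,j) via the rank-extension bound from the 12 conditions:

  row 1: 0  0  0  0  1  1
  row 2: 0  0  0  0  1  2
  row 3: 0  1  1  1  2  3
  row 4: 1  2  2  2  3  4
  row 5: 1  2  2  3  4  5
  row 6: 1  2  3  4  5  6

so w = (5, 6, 2, 1, 4, 3).

|D(w)|=10, |Ess(w)|=3:

[(2, 4, 0), (3, 1, 0), (5, 3, 2)]


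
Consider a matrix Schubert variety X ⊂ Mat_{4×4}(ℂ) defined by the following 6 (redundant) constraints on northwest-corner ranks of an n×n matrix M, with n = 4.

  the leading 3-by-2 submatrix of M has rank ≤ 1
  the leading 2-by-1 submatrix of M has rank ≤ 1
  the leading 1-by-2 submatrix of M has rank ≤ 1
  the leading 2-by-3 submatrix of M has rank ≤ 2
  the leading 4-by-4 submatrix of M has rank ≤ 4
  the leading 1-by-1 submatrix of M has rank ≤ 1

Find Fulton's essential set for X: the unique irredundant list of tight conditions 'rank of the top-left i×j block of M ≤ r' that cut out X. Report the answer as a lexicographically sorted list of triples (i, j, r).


Recovering R(i,j) via the rank-extension bound from the 6 conditions:

  row 1: 1, 1, 1, 1
  row 2: 1, 1, 2, 2
  row 3: 1, 1, 2, 3
  row 4: 1, 2, 3, 4

the unique w with this rank table is (1, 3, 4, 2).

Fulton essential set (1 of the 2 Rothe cells):

[(3, 2, 1)]


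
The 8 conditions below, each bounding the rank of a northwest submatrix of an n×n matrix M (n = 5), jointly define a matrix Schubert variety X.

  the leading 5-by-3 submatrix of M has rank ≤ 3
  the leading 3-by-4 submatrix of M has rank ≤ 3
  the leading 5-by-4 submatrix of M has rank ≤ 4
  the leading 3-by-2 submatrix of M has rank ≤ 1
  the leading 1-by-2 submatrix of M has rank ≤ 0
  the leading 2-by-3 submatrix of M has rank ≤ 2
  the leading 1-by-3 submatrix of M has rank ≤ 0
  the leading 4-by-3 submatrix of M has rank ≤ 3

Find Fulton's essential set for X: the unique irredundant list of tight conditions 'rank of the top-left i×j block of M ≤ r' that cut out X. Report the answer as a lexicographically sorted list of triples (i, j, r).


Rank table r_w(5×5) implied by the 8 constraints:

  i=1: 0, 0, 0, 1, 1
  i=2: 1, 1, 1, 2, 2
  i=3: 1, 1, 2, 3, 3
  i=4: 1, 2, 3, 4, 4
  i=5: 1, 2, 3, 4, 5

so w = (4, 1, 3, 2, 5).

|D(w)|=4, |Ess(w)|=2:

[(1, 3, 0), (3, 2, 1)]


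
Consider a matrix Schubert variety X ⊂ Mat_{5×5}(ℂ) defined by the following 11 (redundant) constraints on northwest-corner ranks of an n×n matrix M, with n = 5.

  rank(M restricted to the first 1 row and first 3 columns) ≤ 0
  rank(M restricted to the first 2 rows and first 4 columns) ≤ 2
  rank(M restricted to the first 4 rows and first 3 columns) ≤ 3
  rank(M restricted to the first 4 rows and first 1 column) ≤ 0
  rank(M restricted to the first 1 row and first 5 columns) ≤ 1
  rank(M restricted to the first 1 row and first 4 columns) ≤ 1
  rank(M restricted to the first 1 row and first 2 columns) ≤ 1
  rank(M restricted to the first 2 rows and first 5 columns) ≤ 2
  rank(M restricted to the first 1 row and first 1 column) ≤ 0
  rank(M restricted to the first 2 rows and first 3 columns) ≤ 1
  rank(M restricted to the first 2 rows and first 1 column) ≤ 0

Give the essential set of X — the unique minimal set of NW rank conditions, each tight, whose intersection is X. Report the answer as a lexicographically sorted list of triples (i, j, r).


Reconstructing r_w from the 11 given conditions:

  i=1: 0  0  0  1  1
  i=2: 0  1  1  2  2
  i=3: 0  1  2  3  3
  i=4: 0  1  2  3  4
  i=5: 1  2  3  4  5

hence w(1..5) = (4, 2, 3, 5, 1).

|D(w)|=6, |Ess(w)|=2:

[(1, 3, 0), (4, 1, 0)]


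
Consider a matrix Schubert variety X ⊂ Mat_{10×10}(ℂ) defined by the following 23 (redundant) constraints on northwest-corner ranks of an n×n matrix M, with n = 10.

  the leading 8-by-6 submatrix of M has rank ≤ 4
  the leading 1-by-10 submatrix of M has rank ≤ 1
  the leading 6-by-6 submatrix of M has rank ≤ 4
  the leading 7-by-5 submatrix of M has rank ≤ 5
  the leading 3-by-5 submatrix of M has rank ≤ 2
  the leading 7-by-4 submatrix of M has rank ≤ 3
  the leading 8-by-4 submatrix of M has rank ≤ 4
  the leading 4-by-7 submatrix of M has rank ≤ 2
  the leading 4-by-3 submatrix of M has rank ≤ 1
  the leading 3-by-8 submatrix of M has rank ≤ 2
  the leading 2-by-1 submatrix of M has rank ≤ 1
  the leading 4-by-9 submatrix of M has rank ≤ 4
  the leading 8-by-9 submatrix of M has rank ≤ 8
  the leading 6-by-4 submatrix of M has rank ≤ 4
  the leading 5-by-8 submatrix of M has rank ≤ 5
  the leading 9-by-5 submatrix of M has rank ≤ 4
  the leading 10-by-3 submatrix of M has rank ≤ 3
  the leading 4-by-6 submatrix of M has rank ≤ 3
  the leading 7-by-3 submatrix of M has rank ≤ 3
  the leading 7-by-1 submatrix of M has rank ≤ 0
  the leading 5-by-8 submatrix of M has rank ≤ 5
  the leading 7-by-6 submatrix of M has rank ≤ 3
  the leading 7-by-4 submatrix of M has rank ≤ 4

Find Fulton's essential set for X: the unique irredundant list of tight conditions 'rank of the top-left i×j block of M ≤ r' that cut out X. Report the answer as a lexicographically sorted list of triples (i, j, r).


Propagating the 23 rank bounds to every northwest block:

  row 1: 0 | 1 | 1 | 1 | 1 | 1 | 1 | 1 | 1 | 1
  row 2: 0 | 1 | 1 | 2 | 2 | 2 | 2 | 2 | 2 | 2
  row 3: 0 | 1 | 1 | 2 | 2 | 2 | 2 | 2 | 3 | 3
  row 4: 0 | 1 | 1 | 2 | 2 | 2 | 2 | 3 | 4 | 4
  row 5: 0 | 1 | 2 | 3 | 3 | 3 | 3 | 4 | 5 | 5
  row 6: 0 | 1 | 2 | 3 | 3 | 3 | 4 | 5 | 6 | 6
  row 7: 0 | 1 | 2 | 3 | 3 | 3 | 4 | 5 | 6 | 7
  row 8: 1 | 2 | 3 | 4 | 4 | 4 | 5 | 6 | 7 | 8
  row 9: 1 | 2 | 3 | 4 | 4 | 5 | 6 | 7 | 8 | 9
  row 10: 1 | 2 | 3 | 4 | 5 | 6 | 7 | 8 | 9 | 10

reading off 1-entries of Δ²R: w = (2, 4, 9, 8, 3, 7, 10, 1, 6, 5).

ℓ(w)=22; the 6 essential cells (i,j,r):

[(3, 8, 2), (4, 3, 1), (4, 7, 2), (7, 1, 0), (7, 6, 3), (9, 5, 4)]


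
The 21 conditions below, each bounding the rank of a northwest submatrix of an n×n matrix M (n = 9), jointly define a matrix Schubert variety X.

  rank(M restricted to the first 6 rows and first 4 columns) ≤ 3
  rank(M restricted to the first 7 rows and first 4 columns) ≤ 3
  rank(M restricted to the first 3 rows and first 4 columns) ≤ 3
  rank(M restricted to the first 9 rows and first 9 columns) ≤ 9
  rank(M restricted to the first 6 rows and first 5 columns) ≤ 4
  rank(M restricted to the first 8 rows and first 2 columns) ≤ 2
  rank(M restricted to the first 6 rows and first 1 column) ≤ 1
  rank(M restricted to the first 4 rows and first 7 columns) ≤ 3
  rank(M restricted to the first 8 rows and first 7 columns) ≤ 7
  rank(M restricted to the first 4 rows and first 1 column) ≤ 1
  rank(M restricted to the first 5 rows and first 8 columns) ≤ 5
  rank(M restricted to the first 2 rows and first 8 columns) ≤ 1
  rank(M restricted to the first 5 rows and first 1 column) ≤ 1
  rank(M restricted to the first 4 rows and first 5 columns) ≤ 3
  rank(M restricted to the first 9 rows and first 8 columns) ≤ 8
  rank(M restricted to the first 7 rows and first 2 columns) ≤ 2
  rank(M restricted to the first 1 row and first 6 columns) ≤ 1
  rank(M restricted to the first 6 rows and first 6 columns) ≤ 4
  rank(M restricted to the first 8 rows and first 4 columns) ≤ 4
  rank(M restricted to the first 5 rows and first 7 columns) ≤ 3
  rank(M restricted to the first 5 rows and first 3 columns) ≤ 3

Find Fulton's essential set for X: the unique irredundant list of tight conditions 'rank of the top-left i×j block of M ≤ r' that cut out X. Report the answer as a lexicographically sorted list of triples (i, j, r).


Computing R[i][j] = min implied NW-rank bound (n=9, 21 conditions):

  1 1 1 1 1 1 1 1 1
  1 1 1 1 1 1 1 1 2
  1 2 2 2 2 2 2 2 3
  1 2 3 3 3 3 3 3 4
  1 2 3 3 3 3 3 4 5
  1 2 3 3 4 4 4 5 6
  1 2 3 3 4 5 5 6 7
  1 2 3 4 5 6 6 7 8
  1 2 3 4 5 6 7 8 9

the unique w with this rank table is (1, 9, 2, 3, 8, 5, 6, 4, 7).

ℓ(w)=13; the 3 essential cells (i,j,r):

[(2, 8, 1), (5, 7, 3), (7, 4, 3)]


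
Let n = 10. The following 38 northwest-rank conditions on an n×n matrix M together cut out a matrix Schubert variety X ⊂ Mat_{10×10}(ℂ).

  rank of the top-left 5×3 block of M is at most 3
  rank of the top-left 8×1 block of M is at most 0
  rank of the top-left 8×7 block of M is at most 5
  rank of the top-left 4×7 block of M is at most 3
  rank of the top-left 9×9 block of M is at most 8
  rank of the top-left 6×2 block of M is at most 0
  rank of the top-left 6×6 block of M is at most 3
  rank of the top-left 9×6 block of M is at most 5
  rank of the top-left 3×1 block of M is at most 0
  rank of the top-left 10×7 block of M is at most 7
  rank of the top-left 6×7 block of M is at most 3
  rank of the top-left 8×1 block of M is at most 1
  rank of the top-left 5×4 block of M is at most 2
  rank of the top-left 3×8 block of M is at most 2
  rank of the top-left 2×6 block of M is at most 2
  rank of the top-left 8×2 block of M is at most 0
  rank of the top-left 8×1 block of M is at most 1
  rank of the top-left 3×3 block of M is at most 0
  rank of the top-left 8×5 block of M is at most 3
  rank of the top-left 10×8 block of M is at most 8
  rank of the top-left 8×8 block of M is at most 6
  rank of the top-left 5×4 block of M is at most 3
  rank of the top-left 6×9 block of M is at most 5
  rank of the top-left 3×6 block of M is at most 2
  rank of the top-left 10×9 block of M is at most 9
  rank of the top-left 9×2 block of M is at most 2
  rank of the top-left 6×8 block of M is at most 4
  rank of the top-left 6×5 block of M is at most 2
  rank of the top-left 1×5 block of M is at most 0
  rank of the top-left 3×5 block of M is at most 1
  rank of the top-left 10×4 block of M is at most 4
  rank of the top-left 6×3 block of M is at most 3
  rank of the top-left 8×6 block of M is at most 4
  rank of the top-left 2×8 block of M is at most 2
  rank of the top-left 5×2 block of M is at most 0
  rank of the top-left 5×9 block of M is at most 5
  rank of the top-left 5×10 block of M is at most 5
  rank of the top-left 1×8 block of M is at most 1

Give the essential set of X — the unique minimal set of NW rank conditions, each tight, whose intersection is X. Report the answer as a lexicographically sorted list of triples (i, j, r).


Propagating the 38 rank bounds to every northwest block:

  R[1]: 0  0  0  0  0  1  1  1  1  1
  R[2]: 0  0  0  1  1  2  2  2  2  2
  R[3]: 0  0  0  1  1  2  2  2  3  3
  R[4]: 0  0  1  2  2  3  3  3  4  4
  R[5]: 0  0  1  2  2  3  3  4  5  5
  R[6]: 0  0  1  2  2  3  3  4  5  6
  R[7]: 0  0  1  2  3  4  4  5  6  7
  R[8]: 0  0  1  2  3  4  5  6  7  8
  R[9]: 1  1  2  3  4  5  6  7  8  9
  R[10]: 1  2  3  4  5  6  7  8  9  10

second differences of R give the permutation w = (6, 4, 9, 3, 8, 10, 5, 7, 1, 2).

D(w) has 28 cells with 7 SE-corners; essential set:

[(1, 5, 0), (3, 3, 0), (3, 5, 1), (3, 8, 2), (6, 5, 2), (6, 7, 3), (8, 2, 0)]


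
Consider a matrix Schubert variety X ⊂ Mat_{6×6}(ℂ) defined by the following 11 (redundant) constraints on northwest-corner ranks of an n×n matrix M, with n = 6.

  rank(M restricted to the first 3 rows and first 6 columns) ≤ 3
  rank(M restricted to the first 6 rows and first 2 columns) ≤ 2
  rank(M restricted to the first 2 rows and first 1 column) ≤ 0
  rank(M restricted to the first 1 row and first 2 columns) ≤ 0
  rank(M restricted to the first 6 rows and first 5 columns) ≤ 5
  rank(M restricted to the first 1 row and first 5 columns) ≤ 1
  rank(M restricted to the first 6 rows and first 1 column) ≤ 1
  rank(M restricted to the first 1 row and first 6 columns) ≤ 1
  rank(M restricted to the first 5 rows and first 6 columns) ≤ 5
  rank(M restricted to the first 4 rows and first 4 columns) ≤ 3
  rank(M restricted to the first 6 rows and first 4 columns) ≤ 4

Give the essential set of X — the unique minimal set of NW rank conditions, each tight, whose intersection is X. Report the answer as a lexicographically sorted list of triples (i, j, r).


Recovering R(i,j) via the rank-extension bound from the 11 conditions:

  i=1: 0  0  1  1  1  1
  i=2: 0  1  2  2  2  2
  i=3: 1  2  3  3  3  3
  i=4: 1  2  3  3  4  4
  i=5: 1  2  3  4  5  5
  i=6: 1  2  3  4  5  6

giving w = (3, 2, 1, 5, 4, 6) via Δ²R.

3 SE-corners of the 4-cell Rothe diagram give Ess(w):

[(1, 2, 0), (2, 1, 0), (4, 4, 3)]


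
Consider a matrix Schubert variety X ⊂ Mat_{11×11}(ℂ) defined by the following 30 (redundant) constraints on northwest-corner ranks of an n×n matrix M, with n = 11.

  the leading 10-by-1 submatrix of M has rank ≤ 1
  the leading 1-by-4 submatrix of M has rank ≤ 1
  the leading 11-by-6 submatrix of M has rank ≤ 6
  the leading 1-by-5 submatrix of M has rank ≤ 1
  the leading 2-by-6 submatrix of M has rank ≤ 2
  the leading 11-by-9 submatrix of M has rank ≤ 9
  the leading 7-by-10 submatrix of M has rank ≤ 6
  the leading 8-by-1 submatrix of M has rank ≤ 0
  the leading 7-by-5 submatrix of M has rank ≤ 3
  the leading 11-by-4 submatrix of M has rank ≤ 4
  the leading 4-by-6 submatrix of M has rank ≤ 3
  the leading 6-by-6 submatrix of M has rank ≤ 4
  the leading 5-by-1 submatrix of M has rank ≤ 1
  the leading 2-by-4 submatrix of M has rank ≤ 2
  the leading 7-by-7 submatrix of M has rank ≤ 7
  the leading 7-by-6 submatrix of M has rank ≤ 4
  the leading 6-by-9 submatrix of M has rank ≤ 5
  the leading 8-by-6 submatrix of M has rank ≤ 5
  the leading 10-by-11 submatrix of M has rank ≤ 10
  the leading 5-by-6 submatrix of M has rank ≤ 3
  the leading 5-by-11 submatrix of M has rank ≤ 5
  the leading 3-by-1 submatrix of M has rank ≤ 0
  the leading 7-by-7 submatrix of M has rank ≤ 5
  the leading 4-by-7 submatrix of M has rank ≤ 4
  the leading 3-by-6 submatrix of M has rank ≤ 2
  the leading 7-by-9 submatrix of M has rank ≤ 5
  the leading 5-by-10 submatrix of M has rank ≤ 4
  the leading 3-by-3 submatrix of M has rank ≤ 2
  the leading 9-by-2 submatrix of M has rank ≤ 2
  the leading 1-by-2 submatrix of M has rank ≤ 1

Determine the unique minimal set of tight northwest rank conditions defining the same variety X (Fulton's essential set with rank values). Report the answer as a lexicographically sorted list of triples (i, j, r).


The tightest implied rank at each (i,j), from the 30 conditions:

  i=1: 0 | 1 | 1 | 1 | 1 | 1 | 1 | 1 | 1 | 1 | 1
  i=2: 0 | 1 | 2 | 2 | 2 | 2 | 2 | 2 | 2 | 2 | 2
  i=3: 0 | 1 | 2 | 2 | 2 | 2 | 3 | 3 | 3 | 3 | 3
  i=4: 0 | 1 | 2 | 3 | 3 | 3 | 4 | 4 | 4 | 4 | 4
  i=5: 0 | 1 | 2 | 3 | 3 | 3 | 4 | 4 | 4 | 4 | 5
  i=6: 0 | 1 | 2 | 3 | 3 | 4 | 5 | 5 | 5 | 5 | 6
  i=7: 0 | 1 | 2 | 3 | 3 | 4 | 5 | 5 | 5 | 6 | 7
  i=8: 0 | 1 | 2 | 3 | 4 | 5 | 6 | 6 | 6 | 7 | 8
  i=9: 1 | 2 | 3 | 4 | 5 | 6 | 7 | 7 | 7 | 8 | 9
  i=10: 1 | 2 | 3 | 4 | 5 | 6 | 7 | 8 | 8 | 9 | 10
  i=11: 1 | 2 | 3 | 4 | 5 | 6 | 7 | 8 | 9 | 10 | 11

second differences of R give the permutation w = (2, 3, 7, 4, 11, 6, 10, 5, 1, 8, 9).

6 SE-corners of the 20-cell Rothe diagram give Ess(w):

[(3, 6, 2), (5, 6, 3), (5, 10, 4), (7, 5, 3), (7, 9, 5), (8, 1, 0)]
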